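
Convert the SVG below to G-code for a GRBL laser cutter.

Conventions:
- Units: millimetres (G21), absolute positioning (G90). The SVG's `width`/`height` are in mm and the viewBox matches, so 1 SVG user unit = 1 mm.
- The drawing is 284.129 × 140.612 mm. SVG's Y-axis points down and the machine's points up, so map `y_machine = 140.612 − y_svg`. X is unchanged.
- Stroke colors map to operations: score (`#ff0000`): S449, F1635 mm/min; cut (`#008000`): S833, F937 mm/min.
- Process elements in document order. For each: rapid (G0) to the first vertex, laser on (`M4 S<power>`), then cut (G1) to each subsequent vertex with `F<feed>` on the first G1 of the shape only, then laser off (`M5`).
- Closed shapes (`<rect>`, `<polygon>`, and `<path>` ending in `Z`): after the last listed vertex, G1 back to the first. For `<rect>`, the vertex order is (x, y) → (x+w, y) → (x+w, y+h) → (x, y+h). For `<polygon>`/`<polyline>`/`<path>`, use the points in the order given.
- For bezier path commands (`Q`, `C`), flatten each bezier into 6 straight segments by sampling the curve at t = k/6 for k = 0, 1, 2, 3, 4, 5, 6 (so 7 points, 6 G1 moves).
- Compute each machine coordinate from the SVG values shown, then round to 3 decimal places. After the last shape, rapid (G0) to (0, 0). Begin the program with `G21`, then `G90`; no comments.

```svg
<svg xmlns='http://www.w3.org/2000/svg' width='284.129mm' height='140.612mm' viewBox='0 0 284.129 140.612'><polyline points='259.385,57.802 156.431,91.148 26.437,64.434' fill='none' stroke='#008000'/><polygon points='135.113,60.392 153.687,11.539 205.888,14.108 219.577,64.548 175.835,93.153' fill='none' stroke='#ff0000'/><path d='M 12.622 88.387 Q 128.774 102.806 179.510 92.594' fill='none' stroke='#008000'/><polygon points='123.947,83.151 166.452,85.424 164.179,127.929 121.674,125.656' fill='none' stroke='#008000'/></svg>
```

1 u = 1 mm; y_m = 140.612 − y.

[1] `<polyline>` open polyline, #008000→cut S833 F937: (259.385,82.810) → (156.431,49.464) → (26.437,76.178)

[2] `<polygon>` regular polygon, #ff0000→score S449 F1635: (135.113,80.220) → (153.687,129.073) → (205.888,126.504) → (219.577,76.064) → (175.835,47.459) → (135.113,80.220) (closed)

[3] `<path>` quadratic bezier, #008000→cut S833 F937: (12.622,52.225) → (49.522,48.103) → (82.788,45.349) → (112.420,43.964) → (138.418,43.947) → (160.781,45.298) → (179.510,48.018)

[4] `<polygon>` regular polygon, #008000→cut S833 F937: (123.947,57.461) → (166.452,55.188) → (164.179,12.683) → (121.674,14.956) → (123.947,57.461) (closed)

G21
G90
G0 X259.385 Y82.810
M4 S833
G1 X156.431 Y49.464 F937
G1 X26.437 Y76.178
M5
G0 X135.113 Y80.220
M4 S449
G1 X153.687 Y129.073 F1635
G1 X205.888 Y126.504
G1 X219.577 Y76.064
G1 X175.835 Y47.459
G1 X135.113 Y80.220
M5
G0 X12.622 Y52.225
M4 S833
G1 X49.522 Y48.103 F937
G1 X82.788 Y45.349
G1 X112.420 Y43.964
G1 X138.418 Y43.947
G1 X160.781 Y45.298
G1 X179.510 Y48.018
M5
G0 X123.947 Y57.461
M4 S833
G1 X166.452 Y55.188 F937
G1 X164.179 Y12.683
G1 X121.674 Y14.956
G1 X123.947 Y57.461
M5
G0 X0.000 Y0.000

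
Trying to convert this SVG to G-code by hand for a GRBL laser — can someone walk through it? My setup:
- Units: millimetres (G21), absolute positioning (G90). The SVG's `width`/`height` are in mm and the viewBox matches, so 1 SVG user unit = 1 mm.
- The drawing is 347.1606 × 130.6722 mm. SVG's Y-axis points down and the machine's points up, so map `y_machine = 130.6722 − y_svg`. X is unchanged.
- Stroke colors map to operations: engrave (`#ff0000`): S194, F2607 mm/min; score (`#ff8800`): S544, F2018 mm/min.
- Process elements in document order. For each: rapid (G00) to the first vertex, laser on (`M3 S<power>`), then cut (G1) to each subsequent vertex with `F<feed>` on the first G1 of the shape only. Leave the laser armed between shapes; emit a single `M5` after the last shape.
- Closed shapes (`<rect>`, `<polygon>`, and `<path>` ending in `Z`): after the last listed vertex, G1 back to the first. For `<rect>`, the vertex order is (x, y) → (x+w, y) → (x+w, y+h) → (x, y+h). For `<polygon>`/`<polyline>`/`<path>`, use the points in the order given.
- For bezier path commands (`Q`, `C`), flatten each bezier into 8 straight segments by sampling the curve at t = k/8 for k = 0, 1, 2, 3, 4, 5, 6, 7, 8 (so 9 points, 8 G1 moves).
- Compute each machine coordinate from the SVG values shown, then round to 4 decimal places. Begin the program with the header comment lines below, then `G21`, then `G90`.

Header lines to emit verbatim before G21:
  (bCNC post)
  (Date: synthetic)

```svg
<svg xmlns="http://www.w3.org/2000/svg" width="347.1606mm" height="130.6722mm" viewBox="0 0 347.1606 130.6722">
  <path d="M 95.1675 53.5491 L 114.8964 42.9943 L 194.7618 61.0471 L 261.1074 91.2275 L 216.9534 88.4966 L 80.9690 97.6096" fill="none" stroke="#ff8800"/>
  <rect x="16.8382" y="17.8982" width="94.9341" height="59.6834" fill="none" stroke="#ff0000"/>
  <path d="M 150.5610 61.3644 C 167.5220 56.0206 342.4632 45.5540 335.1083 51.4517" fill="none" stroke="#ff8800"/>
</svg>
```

viewBox `0 0 347.1606 130.6722` with mm width/height → 1 unit = 1 mm. Flip: y_m = 130.6722 − y_svg.

**Shape 1** — `<path>` open polyline, stroke `#ff8800` → score (S544, F2018). Machine vertices: (95.1675,77.1231) → (114.8964,87.6779) → (194.7618,69.6251) → (261.1074,39.4447) → (216.9534,42.1756) → (80.9690,33.0626). Open path.

**Shape 2** — `<rect>` rectangle, stroke `#ff0000` → engrave (S194, F2607). Machine vertices: (16.8382,112.7740) → (111.7723,112.7740) → (111.7723,53.0906) → (16.8382,53.0906) → (16.8382,112.7740). Closed: final G1 returns to the first vertex.

**Shape 3** — `<path>` cubic bezier, stroke `#ff8800` → score (S544, F2018). Control points (SVG): P0=(150.5610,61.3644), P1=(167.5220,56.0206), P2=(342.4632,45.5540), P3=(335.1083,51.4517); sampled at t=k/8. Machine vertices: (150.5610,69.3078) → (163.6621,71.5099) → (187.5862,73.9404) → (218.3458,76.3476) → (251.9531,78.4797) → (284.4207,80.0848) → (311.7608,80.9112) → (329.9859,80.7070) → (335.1083,79.2205). Open path.

(bCNC post)
(Date: synthetic)
G21
G90
G00 X95.1675 Y77.1231
M3 S544
G1 X114.8964 Y87.6779 F2018
G1 X194.7618 Y69.6251
G1 X261.1074 Y39.4447
G1 X216.9534 Y42.1756
G1 X80.9690 Y33.0626
G00 X16.8382 Y112.7740
M3 S194
G1 X111.7723 Y112.7740 F2607
G1 X111.7723 Y53.0906
G1 X16.8382 Y53.0906
G1 X16.8382 Y112.7740
G00 X150.5610 Y69.3078
M3 S544
G1 X163.6621 Y71.5099 F2018
G1 X187.5862 Y73.9404
G1 X218.3458 Y76.3476
G1 X251.9531 Y78.4797
G1 X284.4207 Y80.0848
G1 X311.7608 Y80.9112
G1 X329.9859 Y80.7070
G1 X335.1083 Y79.2205
M5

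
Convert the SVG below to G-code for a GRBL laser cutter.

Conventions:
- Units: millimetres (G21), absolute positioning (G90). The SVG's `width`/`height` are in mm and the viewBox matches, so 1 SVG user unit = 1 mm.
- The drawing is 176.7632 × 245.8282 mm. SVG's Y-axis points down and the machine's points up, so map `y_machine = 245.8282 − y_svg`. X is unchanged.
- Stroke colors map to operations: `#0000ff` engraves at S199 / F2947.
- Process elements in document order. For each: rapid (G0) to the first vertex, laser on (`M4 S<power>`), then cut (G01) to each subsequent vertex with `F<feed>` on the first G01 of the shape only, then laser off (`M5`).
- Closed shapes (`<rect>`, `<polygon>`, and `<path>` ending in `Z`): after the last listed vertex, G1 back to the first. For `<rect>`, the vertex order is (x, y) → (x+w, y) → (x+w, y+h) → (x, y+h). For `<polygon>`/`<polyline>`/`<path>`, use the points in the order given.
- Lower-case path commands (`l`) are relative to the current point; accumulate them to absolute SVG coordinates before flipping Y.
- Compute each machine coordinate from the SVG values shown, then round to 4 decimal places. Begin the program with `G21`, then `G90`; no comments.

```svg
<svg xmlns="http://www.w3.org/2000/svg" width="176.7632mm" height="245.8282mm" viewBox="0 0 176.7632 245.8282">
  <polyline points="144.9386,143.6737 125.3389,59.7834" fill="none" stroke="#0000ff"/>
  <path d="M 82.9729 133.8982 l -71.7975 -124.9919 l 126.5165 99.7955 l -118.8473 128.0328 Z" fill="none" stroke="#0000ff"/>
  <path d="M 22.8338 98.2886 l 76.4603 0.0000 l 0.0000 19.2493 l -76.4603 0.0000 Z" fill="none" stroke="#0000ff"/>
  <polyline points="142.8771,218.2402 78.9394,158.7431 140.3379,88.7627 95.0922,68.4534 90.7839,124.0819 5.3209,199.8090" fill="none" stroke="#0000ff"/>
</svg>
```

viewBox `0 0 176.7632 245.8282` with mm width/height → 1 unit = 1 mm. Flip: y_m = 245.8282 − y_svg.

**Shape 1** — `<polyline>` line segment, stroke `#0000ff` → engrave (S199, F2947). Machine vertices: (144.9386,102.1545) → (125.3389,186.0448). Open path.

**Shape 2** — `<path>` closed polygon, stroke `#0000ff` → engrave (S199, F2947). Machine vertices: (82.9729,111.9300) → (11.1754,236.9219) → (137.6919,137.1264) → (18.8446,9.0936) → (82.9729,111.9300). Closed: final G1 returns to the first vertex.

**Shape 3** — `<path>` rectangle, stroke `#0000ff` → engrave (S199, F2947). Machine vertices: (22.8338,147.5396) → (99.2941,147.5396) → (99.2941,128.2903) → (22.8338,128.2903) → (22.8338,147.5396). Closed: final G1 returns to the first vertex.

**Shape 4** — `<polyline>` open polyline, stroke `#0000ff` → engrave (S199, F2947). Machine vertices: (142.8771,27.5880) → (78.9394,87.0851) → (140.3379,157.0655) → (95.0922,177.3748) → (90.7839,121.7463) → (5.3209,46.0192). Open path.

G21
G90
G0 X144.9386 Y102.1545
M4 S199
G01 X125.3389 Y186.0448 F2947
M5
G0 X82.9729 Y111.9300
M4 S199
G01 X11.1754 Y236.9219 F2947
G01 X137.6919 Y137.1264
G01 X18.8446 Y9.0936
G01 X82.9729 Y111.9300
M5
G0 X22.8338 Y147.5396
M4 S199
G01 X99.2941 Y147.5396 F2947
G01 X99.2941 Y128.2903
G01 X22.8338 Y128.2903
G01 X22.8338 Y147.5396
M5
G0 X142.8771 Y27.5880
M4 S199
G01 X78.9394 Y87.0851 F2947
G01 X140.3379 Y157.0655
G01 X95.0922 Y177.3748
G01 X90.7839 Y121.7463
G01 X5.3209 Y46.0192
M5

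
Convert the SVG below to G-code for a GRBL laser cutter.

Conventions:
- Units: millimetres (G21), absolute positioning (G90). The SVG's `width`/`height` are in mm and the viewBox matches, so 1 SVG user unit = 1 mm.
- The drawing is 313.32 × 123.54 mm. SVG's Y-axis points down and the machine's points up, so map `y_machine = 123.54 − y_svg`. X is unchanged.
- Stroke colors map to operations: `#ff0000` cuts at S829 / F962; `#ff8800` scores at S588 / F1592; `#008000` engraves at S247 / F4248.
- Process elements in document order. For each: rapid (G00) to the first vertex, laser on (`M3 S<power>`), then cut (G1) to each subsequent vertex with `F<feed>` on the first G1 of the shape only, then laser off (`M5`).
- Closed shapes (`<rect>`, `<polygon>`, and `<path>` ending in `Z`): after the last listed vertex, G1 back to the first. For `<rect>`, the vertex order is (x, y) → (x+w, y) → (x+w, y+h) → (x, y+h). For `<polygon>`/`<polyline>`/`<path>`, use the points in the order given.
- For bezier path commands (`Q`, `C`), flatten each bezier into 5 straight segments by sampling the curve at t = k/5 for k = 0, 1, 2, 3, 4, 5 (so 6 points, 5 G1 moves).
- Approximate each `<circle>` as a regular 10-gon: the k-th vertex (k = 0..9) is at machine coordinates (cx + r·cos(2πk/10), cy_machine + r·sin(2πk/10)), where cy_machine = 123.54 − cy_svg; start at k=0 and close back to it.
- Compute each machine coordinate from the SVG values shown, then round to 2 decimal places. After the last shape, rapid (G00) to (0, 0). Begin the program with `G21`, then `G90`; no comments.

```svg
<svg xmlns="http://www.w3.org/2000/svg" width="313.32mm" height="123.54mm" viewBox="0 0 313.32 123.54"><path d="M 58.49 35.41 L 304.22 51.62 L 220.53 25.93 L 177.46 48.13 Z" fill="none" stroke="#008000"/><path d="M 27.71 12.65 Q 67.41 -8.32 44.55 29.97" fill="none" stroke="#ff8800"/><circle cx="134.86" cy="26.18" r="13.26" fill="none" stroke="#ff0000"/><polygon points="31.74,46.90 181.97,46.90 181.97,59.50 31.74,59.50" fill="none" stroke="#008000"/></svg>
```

G21
G90
G00 X58.49 Y88.13
M3 S247
G1 X304.22 Y71.92 F4248
G1 X220.53 Y97.61
G1 X177.46 Y75.41
G1 X58.49 Y88.13
M5
G00 X27.71 Y110.89
M3 S588
G1 X41.09 Y116.91 F1592
G1 X49.46 Y118.18
G1 X52.83 Y114.72
G1 X51.19 Y106.52
G1 X44.55 Y93.57
M5
G00 X148.12 Y97.36
M3 S829
G1 X145.59 Y105.15 F962
G1 X138.96 Y109.97
G1 X130.76 Y109.97
G1 X124.13 Y105.15
G1 X121.60 Y97.36
G1 X124.13 Y89.57
G1 X130.76 Y84.75
G1 X138.96 Y84.75
G1 X145.59 Y89.57
G1 X148.12 Y97.36
M5
G00 X31.74 Y76.64
M3 S247
G1 X181.97 Y76.64 F4248
G1 X181.97 Y64.04
G1 X31.74 Y64.04
G1 X31.74 Y76.64
M5
G00 X0.00 Y0.00

1 u = 1 mm; y_m = 123.54 − y.

[1] `<path>` closed polygon, #008000→engrave S247 F4248: (58.49,88.13) → (304.22,71.92) → (220.53,97.61) → (177.46,75.41) → (58.49,88.13) (closed)

[2] `<path>` quadratic bezier, #ff8800→score S588 F1592: (27.71,110.89) → (41.09,116.91) → (49.46,118.18) → (52.83,114.72) → (51.19,106.52) → (44.55,93.57)

[3] `<circle>` circle, #ff0000→cut S829 F962: (148.12,97.36) → (145.59,105.15) → (138.96,109.97) → (130.76,109.97) → (124.13,105.15) → (121.60,97.36) → (124.13,89.57) → (130.76,84.75) → (138.96,84.75) → (145.59,89.57) → (148.12,97.36) (closed)

[4] `<polygon>` rectangle, #008000→engrave S247 F4248: (31.74,76.64) → (181.97,76.64) → (181.97,64.04) → (31.74,64.04) → (31.74,76.64) (closed)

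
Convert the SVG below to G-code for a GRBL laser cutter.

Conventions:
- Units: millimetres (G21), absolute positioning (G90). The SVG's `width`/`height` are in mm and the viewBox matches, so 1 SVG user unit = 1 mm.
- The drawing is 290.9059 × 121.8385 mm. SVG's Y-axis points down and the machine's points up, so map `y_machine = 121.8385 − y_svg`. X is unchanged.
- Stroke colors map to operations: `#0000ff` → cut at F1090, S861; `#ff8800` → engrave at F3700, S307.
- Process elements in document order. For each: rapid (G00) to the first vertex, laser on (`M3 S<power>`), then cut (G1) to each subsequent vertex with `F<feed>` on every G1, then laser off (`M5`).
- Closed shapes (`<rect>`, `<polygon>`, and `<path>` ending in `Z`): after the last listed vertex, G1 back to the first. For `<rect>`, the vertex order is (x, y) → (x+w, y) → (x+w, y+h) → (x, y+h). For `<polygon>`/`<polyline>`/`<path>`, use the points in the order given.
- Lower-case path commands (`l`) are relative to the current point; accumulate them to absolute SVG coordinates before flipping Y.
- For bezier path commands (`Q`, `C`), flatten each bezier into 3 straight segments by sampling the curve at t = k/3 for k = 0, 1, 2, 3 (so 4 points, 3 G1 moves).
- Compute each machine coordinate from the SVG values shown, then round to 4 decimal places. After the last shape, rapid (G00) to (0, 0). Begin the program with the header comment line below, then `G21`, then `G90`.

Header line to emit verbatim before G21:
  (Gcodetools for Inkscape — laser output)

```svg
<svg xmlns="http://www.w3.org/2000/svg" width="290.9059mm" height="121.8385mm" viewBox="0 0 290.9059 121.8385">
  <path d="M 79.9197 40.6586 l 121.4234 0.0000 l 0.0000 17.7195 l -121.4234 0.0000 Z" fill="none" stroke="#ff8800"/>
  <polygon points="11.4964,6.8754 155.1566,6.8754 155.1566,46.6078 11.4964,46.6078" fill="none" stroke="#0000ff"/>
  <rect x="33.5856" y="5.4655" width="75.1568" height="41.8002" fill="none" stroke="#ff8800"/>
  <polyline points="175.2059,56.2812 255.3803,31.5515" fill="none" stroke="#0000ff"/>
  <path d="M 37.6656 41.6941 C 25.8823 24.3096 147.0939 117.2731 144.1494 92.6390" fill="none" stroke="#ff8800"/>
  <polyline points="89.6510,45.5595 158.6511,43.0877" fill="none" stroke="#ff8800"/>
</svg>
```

(Gcodetools for Inkscape — laser output)
G21
G90
G00 X79.9197 Y81.1799
M3 S307
G1 X201.3431 Y81.1799 F3700
G1 X201.3431 Y63.4604 F3700
G1 X79.9197 Y63.4604 F3700
G1 X79.9197 Y81.1799 F3700
M5
G00 X11.4964 Y114.9631
M3 S861
G1 X155.1566 Y114.9631 F1090
G1 X155.1566 Y75.2307 F1090
G1 X11.4964 Y75.2307 F1090
G1 X11.4964 Y114.9631 F1090
M5
G00 X33.5856 Y116.3730
M3 S307
G1 X108.7424 Y116.3730 F3700
G1 X108.7424 Y74.5728 F3700
G1 X33.5856 Y74.5728 F3700
G1 X33.5856 Y116.3730 F3700
M5
G00 X175.2059 Y65.5573
M3 S861
G1 X255.3803 Y90.2870 F1090
M5
G00 X37.6656 Y80.1444
M3 S307
G1 X60.6898 Y69.1887 F3700
G1 X115.2326 Y35.3222 F3700
G1 X144.1494 Y29.1995 F3700
M5
G00 X89.6510 Y76.2790
M3 S307
G1 X158.6511 Y78.7508 F3700
M5
G00 X0.0000 Y0.0000

viewBox `0 0 290.9059 121.8385` with mm width/height → 1 unit = 1 mm. Flip: y_m = 121.8385 − y_svg.

**Shape 1** — `<path>` rectangle, stroke `#ff8800` → engrave (S307, F3700). Machine vertices: (79.9197,81.1799) → (201.3431,81.1799) → (201.3431,63.4604) → (79.9197,63.4604) → (79.9197,81.1799). Closed: final G1 returns to the first vertex.

**Shape 2** — `<polygon>` rectangle, stroke `#0000ff` → cut (S861, F1090). Machine vertices: (11.4964,114.9631) → (155.1566,114.9631) → (155.1566,75.2307) → (11.4964,75.2307) → (11.4964,114.9631). Closed: final G1 returns to the first vertex.

**Shape 3** — `<rect>` rectangle, stroke `#ff8800` → engrave (S307, F3700). Machine vertices: (33.5856,116.3730) → (108.7424,116.3730) → (108.7424,74.5728) → (33.5856,74.5728) → (33.5856,116.3730). Closed: final G1 returns to the first vertex.

**Shape 4** — `<polyline>` line segment, stroke `#0000ff` → cut (S861, F1090). Machine vertices: (175.2059,65.5573) → (255.3803,90.2870). Open path.

**Shape 5** — `<path>` cubic bezier, stroke `#ff8800` → engrave (S307, F3700). Control points (SVG): P0=(37.6656,41.6941), P1=(25.8823,24.3096), P2=(147.0939,117.2731), P3=(144.1494,92.6390); sampled at t=k/3. Machine vertices: (37.6656,80.1444) → (60.6898,69.1887) → (115.2326,35.3222) → (144.1494,29.1995). Open path.

**Shape 6** — `<polyline>` line segment, stroke `#ff8800` → engrave (S307, F3700). Machine vertices: (89.6510,76.2790) → (158.6511,78.7508). Open path.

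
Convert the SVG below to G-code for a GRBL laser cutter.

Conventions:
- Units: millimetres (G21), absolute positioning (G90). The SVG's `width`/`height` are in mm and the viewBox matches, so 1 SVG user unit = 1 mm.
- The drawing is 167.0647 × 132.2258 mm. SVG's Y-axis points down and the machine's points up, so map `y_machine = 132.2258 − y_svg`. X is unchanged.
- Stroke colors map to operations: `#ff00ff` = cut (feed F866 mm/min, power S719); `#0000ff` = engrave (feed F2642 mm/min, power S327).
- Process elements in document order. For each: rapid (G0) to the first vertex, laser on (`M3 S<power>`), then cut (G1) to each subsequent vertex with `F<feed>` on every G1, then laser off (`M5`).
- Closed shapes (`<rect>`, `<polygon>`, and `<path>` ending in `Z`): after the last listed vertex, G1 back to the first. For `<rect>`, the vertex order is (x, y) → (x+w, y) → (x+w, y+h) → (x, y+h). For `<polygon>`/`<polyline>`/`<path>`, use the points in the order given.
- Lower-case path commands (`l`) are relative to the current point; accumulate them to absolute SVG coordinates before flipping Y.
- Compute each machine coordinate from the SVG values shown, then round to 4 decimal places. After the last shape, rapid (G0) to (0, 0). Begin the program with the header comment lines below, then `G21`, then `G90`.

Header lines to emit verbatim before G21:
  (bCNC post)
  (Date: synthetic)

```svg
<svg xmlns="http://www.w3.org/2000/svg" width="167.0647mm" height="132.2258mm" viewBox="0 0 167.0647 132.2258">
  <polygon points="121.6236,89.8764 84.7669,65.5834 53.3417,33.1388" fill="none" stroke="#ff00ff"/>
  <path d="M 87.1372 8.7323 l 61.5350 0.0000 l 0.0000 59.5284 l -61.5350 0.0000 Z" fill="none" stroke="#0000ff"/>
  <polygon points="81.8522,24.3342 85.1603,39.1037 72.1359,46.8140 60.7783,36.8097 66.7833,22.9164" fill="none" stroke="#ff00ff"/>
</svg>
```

Since the viewBox matches the mm dimensions, user units are millimetres directly. The only transform is the Y-flip y_m = 132.2258 − y_svg.

Shape 1 is a closed polygon drawn with `<polygon>`. Its stroke #ff00ff means cut at S719, F866. After flipping Y the toolpath is (121.6236,42.3494) → (84.7669,66.6424) → (53.3417,99.0870) → (121.6236,42.3494), returning to the start.

Shape 2 is a rectangle drawn with `<path>`. Its stroke #0000ff means engrave at S327, F2642. After flipping Y the toolpath is (87.1372,123.4935) → (148.6722,123.4935) → (148.6722,63.9651) → (87.1372,63.9651) → (87.1372,123.4935), returning to the start.

Shape 3 is a regular polygon drawn with `<polygon>`. Its stroke #ff00ff means cut at S719, F866. After flipping Y the toolpath is (81.8522,107.8916) → (85.1603,93.1221) → (72.1359,85.4118) → (60.7783,95.4161) → (66.7833,109.3094) → (81.8522,107.8916), returning to the start.

(bCNC post)
(Date: synthetic)
G21
G90
G0 X121.6236 Y42.3494
M3 S719
G1 X84.7669 Y66.6424 F866
G1 X53.3417 Y99.0870 F866
G1 X121.6236 Y42.3494 F866
M5
G0 X87.1372 Y123.4935
M3 S327
G1 X148.6722 Y123.4935 F2642
G1 X148.6722 Y63.9651 F2642
G1 X87.1372 Y63.9651 F2642
G1 X87.1372 Y123.4935 F2642
M5
G0 X81.8522 Y107.8916
M3 S719
G1 X85.1603 Y93.1221 F866
G1 X72.1359 Y85.4118 F866
G1 X60.7783 Y95.4161 F866
G1 X66.7833 Y109.3094 F866
G1 X81.8522 Y107.8916 F866
M5
G0 X0.0000 Y0.0000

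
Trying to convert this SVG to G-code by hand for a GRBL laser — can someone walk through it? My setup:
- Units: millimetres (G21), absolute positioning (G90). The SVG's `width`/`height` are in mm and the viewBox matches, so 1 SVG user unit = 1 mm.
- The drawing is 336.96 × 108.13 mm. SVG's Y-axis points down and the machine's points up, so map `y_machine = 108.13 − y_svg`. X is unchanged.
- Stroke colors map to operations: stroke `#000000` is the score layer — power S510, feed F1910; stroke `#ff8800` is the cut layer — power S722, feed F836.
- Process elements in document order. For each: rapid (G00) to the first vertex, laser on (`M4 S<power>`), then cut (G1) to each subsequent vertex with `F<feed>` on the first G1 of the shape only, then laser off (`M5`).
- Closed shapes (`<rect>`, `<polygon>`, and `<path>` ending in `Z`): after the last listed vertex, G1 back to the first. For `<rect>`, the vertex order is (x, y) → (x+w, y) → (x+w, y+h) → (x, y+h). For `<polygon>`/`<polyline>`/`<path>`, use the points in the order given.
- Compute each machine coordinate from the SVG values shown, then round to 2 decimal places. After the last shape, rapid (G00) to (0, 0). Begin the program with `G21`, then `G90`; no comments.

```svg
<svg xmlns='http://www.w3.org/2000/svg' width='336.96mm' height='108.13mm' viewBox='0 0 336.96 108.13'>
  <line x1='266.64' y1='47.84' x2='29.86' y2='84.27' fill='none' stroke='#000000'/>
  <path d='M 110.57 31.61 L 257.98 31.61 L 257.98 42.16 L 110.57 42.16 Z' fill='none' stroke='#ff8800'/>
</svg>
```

G21
G90
G00 X266.64 Y60.29
M4 S510
G1 X29.86 Y23.86 F1910
M5
G00 X110.57 Y76.52
M4 S722
G1 X257.98 Y76.52 F836
G1 X257.98 Y65.97
G1 X110.57 Y65.97
G1 X110.57 Y76.52
M5
G00 X0.00 Y0.00

viewBox `0 0 336.96 108.13` with mm width/height → 1 unit = 1 mm. Flip: y_m = 108.13 − y_svg.

**Shape 1** — `<line>` line segment, stroke `#000000` → score (S510, F1910). Machine vertices: (266.64,60.29) → (29.86,23.86). Open path.

**Shape 2** — `<path>` rectangle, stroke `#ff8800` → cut (S722, F836). Machine vertices: (110.57,76.52) → (257.98,76.52) → (257.98,65.97) → (110.57,65.97) → (110.57,76.52). Closed: final G1 returns to the first vertex.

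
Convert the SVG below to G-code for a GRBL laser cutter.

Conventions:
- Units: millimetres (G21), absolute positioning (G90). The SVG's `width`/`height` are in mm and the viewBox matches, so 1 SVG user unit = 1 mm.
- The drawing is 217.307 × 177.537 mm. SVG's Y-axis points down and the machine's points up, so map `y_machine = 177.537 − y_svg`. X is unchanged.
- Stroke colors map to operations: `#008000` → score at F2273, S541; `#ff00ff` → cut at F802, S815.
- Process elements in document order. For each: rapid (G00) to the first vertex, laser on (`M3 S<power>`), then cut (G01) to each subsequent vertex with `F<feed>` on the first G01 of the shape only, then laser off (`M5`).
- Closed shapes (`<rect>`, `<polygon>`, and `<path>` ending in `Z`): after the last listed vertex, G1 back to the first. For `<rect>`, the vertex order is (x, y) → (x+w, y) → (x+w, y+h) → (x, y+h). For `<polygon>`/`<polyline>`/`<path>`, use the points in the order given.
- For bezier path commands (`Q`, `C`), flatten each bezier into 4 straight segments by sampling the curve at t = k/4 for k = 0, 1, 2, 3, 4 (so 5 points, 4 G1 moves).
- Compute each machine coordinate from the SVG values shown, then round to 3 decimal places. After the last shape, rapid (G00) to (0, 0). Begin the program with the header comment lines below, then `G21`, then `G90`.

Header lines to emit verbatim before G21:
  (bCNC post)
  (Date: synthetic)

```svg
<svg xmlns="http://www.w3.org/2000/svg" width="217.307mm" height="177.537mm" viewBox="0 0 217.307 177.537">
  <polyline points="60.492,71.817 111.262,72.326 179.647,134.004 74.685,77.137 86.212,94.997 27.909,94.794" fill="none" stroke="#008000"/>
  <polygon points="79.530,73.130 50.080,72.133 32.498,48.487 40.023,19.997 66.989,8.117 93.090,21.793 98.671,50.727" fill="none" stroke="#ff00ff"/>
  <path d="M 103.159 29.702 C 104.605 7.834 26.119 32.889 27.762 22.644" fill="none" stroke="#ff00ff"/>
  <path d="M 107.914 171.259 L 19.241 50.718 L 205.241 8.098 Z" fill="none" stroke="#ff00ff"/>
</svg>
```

(bCNC post)
(Date: synthetic)
G21
G90
G00 X60.492 Y105.720
M3 S541
G01 X111.262 Y105.211 F2273
G01 X179.647 Y43.533
G01 X74.685 Y100.400
G01 X86.212 Y82.540
G01 X27.909 Y82.743
M5
G00 X79.530 Y104.407
M3 S815
G01 X50.080 Y105.404 F802
G01 X32.498 Y129.050
G01 X40.023 Y157.540
G01 X66.989 Y169.420
G01 X93.090 Y155.744
G01 X98.671 Y126.810
G01 X79.530 Y104.407
M5
G00 X103.159 Y147.835
M3 S815
G01 X91.757 Y156.723 F802
G01 X65.387 Y155.723
G01 X39.053 Y152.543
G01 X27.762 Y154.893
M5
G00 X107.914 Y6.278
M3 S815
G01 X19.241 Y126.819 F802
G01 X205.241 Y169.439
G01 X107.914 Y6.278
M5
G00 X0.000 Y0.000

Since the viewBox matches the mm dimensions, user units are millimetres directly. The only transform is the Y-flip y_m = 177.537 − y_svg.

Shape 1 is a open polyline drawn with `<polyline>`. Its stroke #008000 means score at S541, F2273. After flipping Y the toolpath is (60.492,105.720) → (111.262,105.211) → (179.647,43.533) → (74.685,100.400) → (86.212,82.540) → (27.909,82.743).

Shape 2 is a regular polygon drawn with `<polygon>`. Its stroke #ff00ff means cut at S815, F802. After flipping Y the toolpath is (79.530,104.407) → (50.080,105.404) → (32.498,129.050) → (40.023,157.540) → (66.989,169.420) → (93.090,155.744) → (98.671,126.810) → (79.530,104.407), returning to the start.

Shape 3 is a cubic bezier drawn with `<path>`. Its stroke #ff00ff means cut at S815, F802. After flipping Y the toolpath is (103.159,147.835) → (91.757,156.723) → (65.387,155.723) → (39.053,152.543) → (27.762,154.893).

Shape 4 is a closed polygon drawn with `<path>`. Its stroke #ff00ff means cut at S815, F802. After flipping Y the toolpath is (107.914,6.278) → (19.241,126.819) → (205.241,169.439) → (107.914,6.278), returning to the start.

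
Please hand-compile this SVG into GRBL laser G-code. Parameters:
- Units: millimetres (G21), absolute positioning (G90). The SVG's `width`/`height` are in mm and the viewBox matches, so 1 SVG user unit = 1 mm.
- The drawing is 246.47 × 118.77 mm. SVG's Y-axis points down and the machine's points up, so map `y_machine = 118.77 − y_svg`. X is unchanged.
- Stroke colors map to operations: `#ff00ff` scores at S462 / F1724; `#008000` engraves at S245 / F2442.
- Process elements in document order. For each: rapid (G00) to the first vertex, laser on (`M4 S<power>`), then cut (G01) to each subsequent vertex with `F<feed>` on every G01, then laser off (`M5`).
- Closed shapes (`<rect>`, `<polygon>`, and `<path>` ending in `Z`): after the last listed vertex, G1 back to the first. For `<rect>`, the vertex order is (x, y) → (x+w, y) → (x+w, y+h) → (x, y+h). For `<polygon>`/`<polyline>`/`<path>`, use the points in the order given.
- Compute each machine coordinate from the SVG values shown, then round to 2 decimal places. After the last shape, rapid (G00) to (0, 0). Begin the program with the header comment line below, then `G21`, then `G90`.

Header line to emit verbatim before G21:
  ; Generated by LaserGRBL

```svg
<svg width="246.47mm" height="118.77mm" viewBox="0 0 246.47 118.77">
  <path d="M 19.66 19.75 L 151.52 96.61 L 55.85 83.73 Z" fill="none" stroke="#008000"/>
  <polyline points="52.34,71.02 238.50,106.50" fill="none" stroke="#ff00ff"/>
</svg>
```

; Generated by LaserGRBL
G21
G90
G00 X19.66 Y99.02
M4 S245
G01 X151.52 Y22.16 F2442
G01 X55.85 Y35.04 F2442
G01 X19.66 Y99.02 F2442
M5
G00 X52.34 Y47.75
M4 S462
G01 X238.50 Y12.27 F1724
M5
G00 X0.00 Y0.00

viewBox `0 0 246.47 118.77` with mm width/height → 1 unit = 1 mm. Flip: y_m = 118.77 − y_svg.

**Shape 1** — `<path>` closed polygon, stroke `#008000` → engrave (S245, F2442). Machine vertices: (19.66,99.02) → (151.52,22.16) → (55.85,35.04) → (19.66,99.02). Closed: final G1 returns to the first vertex.

**Shape 2** — `<polyline>` line segment, stroke `#ff00ff` → score (S462, F1724). Machine vertices: (52.34,47.75) → (238.50,12.27). Open path.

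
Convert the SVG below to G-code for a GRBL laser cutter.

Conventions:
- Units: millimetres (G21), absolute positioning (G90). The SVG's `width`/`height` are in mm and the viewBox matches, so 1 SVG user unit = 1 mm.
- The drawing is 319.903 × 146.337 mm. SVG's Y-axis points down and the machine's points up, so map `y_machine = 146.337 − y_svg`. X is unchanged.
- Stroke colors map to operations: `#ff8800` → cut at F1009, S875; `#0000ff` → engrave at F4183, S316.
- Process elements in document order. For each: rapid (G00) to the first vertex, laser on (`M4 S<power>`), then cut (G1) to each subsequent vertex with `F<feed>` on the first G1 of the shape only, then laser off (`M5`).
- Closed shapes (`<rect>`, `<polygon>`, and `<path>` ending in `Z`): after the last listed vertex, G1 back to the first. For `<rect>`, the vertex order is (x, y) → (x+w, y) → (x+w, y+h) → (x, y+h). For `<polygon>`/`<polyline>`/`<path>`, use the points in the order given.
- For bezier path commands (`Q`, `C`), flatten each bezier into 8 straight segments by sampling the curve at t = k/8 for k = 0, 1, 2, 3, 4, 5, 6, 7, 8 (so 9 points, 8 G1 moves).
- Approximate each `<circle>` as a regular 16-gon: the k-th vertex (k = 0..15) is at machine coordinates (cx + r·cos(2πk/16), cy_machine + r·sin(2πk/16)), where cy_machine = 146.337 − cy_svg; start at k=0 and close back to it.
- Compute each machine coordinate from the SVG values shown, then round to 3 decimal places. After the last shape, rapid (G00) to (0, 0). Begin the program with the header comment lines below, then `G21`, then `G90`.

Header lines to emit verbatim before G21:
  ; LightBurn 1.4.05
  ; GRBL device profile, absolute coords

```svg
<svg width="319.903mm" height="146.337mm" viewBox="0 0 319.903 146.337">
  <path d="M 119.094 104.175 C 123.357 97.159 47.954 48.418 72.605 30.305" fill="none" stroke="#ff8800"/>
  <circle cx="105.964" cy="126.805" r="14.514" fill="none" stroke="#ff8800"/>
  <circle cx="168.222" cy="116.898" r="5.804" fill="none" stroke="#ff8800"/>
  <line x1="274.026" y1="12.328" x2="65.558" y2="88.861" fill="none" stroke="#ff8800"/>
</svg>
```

; LightBurn 1.4.05
; GRBL device profile, absolute coords
G21
G90
G00 X119.094 Y42.162
M4 S875
G1 X117.309 Y46.608 F1009
G1 X110.162 Y54.117
G1 X99.758 Y63.842
G1 X88.204 Y74.936
G1 X77.605 Y86.549
G1 X70.069 Y97.835
G1 X67.700 Y107.945
G1 X72.605 Y116.032
M5
G00 X120.478 Y19.532
M4 S875
G1 X119.373 Y25.086 F1009
G1 X116.227 Y29.795
G1 X111.518 Y32.941
G1 X105.964 Y34.046
G1 X100.410 Y32.941
G1 X95.701 Y29.795
G1 X92.555 Y25.086
G1 X91.450 Y19.532
G1 X92.555 Y13.978
G1 X95.701 Y9.269
G1 X100.410 Y6.123
G1 X105.964 Y5.018
G1 X111.518 Y6.123
G1 X116.227 Y9.269
G1 X119.373 Y13.978
G1 X120.478 Y19.532
M5
G00 X174.026 Y29.439
M4 S875
G1 X173.584 Y31.660 F1009
G1 X172.326 Y33.543
G1 X170.443 Y34.801
G1 X168.222 Y35.243
G1 X166.001 Y34.801
G1 X164.118 Y33.543
G1 X162.860 Y31.660
G1 X162.418 Y29.439
G1 X162.860 Y27.218
G1 X164.118 Y25.335
G1 X166.001 Y24.077
G1 X168.222 Y23.635
G1 X170.443 Y24.077
G1 X172.326 Y25.335
G1 X173.584 Y27.218
G1 X174.026 Y29.439
M5
G00 X274.026 Y134.009
M4 S875
G1 X65.558 Y57.476 F1009
M5
G00 X0.000 Y0.000

1 u = 1 mm; y_m = 146.337 − y.

[1] `<path>` cubic bezier, #ff8800→cut S875 F1009: (119.094,42.162) → (117.309,46.608) → (110.162,54.117) → (99.758,63.842) → (88.204,74.936) → (77.605,86.549) → (70.069,97.835) → (67.700,107.945) → (72.605,116.032)

[2] `<circle>` circle, #ff8800→cut S875 F1009: (120.478,19.532) → (119.373,25.086) → (116.227,29.795) → (111.518,32.941) → (105.964,34.046) → (100.410,32.941) → (95.701,29.795) → (92.555,25.086) → (91.450,19.532) → (92.555,13.978) → (95.701,9.269) → (100.410,6.123) → (105.964,5.018) → (111.518,6.123) → (116.227,9.269) → (119.373,13.978) → (120.478,19.532) (closed)

[3] `<circle>` circle, #ff8800→cut S875 F1009: (174.026,29.439) → (173.584,31.660) → (172.326,33.543) → (170.443,34.801) → (168.222,35.243) → (166.001,34.801) → (164.118,33.543) → (162.860,31.660) → (162.418,29.439) → (162.860,27.218) → (164.118,25.335) → (166.001,24.077) → (168.222,23.635) → (170.443,24.077) → (172.326,25.335) → (173.584,27.218) → (174.026,29.439) (closed)

[4] `<line>` line segment, #ff8800→cut S875 F1009: (274.026,134.009) → (65.558,57.476)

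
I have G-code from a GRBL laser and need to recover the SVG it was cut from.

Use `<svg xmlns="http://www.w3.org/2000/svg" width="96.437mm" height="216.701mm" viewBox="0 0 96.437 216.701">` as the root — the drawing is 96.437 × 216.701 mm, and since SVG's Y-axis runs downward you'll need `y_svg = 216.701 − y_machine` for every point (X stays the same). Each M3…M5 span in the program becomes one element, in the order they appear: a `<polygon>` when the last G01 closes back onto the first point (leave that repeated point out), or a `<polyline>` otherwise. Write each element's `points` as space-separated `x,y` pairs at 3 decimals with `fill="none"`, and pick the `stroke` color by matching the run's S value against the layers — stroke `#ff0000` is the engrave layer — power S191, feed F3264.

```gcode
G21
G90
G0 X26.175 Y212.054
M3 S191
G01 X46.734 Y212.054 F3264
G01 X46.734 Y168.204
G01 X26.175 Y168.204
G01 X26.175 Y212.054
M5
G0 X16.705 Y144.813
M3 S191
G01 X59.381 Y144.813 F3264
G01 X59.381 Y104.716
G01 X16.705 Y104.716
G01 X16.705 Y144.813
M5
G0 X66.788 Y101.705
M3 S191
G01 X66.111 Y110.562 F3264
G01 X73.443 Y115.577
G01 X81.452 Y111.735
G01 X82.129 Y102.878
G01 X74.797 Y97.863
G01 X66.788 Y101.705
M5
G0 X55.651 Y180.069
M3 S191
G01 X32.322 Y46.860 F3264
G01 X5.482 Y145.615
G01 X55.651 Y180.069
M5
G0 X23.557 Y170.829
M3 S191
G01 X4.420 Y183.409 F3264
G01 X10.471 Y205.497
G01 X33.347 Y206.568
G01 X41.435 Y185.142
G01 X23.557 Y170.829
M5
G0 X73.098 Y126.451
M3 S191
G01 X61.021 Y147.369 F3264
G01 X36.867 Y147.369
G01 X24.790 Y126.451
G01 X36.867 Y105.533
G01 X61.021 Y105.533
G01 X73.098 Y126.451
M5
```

<svg xmlns="http://www.w3.org/2000/svg" width="96.437mm" height="216.701mm" viewBox="0 0 96.437 216.701">
  <polygon points="26.175,4.647 46.734,4.647 46.734,48.497 26.175,48.497" fill="none" stroke="#ff0000"/>
  <polygon points="16.705,71.888 59.381,71.888 59.381,111.985 16.705,111.985" fill="none" stroke="#ff0000"/>
  <polygon points="66.788,114.996 66.111,106.139 73.443,101.124 81.452,104.966 82.129,113.823 74.797,118.838" fill="none" stroke="#ff0000"/>
  <polygon points="55.651,36.632 32.322,169.841 5.482,71.086" fill="none" stroke="#ff0000"/>
  <polygon points="23.557,45.872 4.420,33.292 10.471,11.204 33.347,10.133 41.435,31.559" fill="none" stroke="#ff0000"/>
  <polygon points="73.098,90.250 61.021,69.332 36.867,69.332 24.790,90.250 36.867,111.168 61.021,111.168" fill="none" stroke="#ff0000"/>
</svg>

Each laser-on run becomes one SVG element. Flip Y back into SVG space with y_svg = 216.701 − y_machine. Every run uses S191, so all elements get stroke `#ff0000` (engrave).

Run 1: The run returns to its start, so emit a `<polygon>` with points (Y-flipped): 26.175,4.647 46.734,4.647 46.734,48.497 26.175,48.497.

Run 2: The run returns to its start, so emit a `<polygon>` with points (Y-flipped): 16.705,71.888 59.381,71.888 59.381,111.985 16.705,111.985.

Run 3: The run returns to its start, so emit a `<polygon>` with points (Y-flipped): 66.788,114.996 66.111,106.139 73.443,101.124 81.452,104.966 82.129,113.823 74.797,118.838.

Run 4: The run returns to its start, so emit a `<polygon>` with points (Y-flipped): 55.651,36.632 32.322,169.841 5.482,71.086.

Run 5: The run returns to its start, so emit a `<polygon>` with points (Y-flipped): 23.557,45.872 4.420,33.292 10.471,11.204 33.347,10.133 41.435,31.559.

Run 6: The run returns to its start, so emit a `<polygon>` with points (Y-flipped): 73.098,90.250 61.021,69.332 36.867,69.332 24.790,90.250 36.867,111.168 61.021,111.168.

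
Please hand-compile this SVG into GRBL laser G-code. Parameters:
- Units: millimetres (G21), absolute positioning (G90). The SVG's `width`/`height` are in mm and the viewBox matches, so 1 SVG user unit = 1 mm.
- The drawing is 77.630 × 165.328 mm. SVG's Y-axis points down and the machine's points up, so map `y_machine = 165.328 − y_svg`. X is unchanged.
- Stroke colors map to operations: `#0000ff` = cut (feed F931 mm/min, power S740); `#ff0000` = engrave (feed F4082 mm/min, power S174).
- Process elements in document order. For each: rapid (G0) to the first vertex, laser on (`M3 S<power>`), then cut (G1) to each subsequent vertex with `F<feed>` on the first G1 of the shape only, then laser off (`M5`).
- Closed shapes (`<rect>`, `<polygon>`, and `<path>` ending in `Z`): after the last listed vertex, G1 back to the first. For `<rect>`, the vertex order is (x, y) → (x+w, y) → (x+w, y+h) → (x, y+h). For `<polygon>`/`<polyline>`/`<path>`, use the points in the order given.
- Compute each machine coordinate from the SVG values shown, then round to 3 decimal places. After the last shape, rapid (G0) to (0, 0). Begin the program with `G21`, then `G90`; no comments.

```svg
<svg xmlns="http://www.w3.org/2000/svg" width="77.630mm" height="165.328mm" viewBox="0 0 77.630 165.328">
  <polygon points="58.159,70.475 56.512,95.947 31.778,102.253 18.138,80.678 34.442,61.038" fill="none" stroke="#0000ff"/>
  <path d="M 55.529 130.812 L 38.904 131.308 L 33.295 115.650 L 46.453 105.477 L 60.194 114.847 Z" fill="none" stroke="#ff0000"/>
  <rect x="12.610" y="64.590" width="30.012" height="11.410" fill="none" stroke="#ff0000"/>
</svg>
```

G21
G90
G0 X58.159 Y94.853
M3 S740
G1 X56.512 Y69.381 F931
G1 X31.778 Y63.075
G1 X18.138 Y84.650
G1 X34.442 Y104.290
G1 X58.159 Y94.853
M5
G0 X55.529 Y34.516
M3 S174
G1 X38.904 Y34.020 F4082
G1 X33.295 Y49.678
G1 X46.453 Y59.851
G1 X60.194 Y50.481
G1 X55.529 Y34.516
M5
G0 X12.610 Y100.738
M3 S174
G1 X42.622 Y100.738 F4082
G1 X42.622 Y89.328
G1 X12.610 Y89.328
G1 X12.610 Y100.738
M5
G0 X0.000 Y0.000

1 u = 1 mm; y_m = 165.328 − y.

[1] `<polygon>` regular polygon, #0000ff→cut S740 F931: (58.159,94.853) → (56.512,69.381) → (31.778,63.075) → (18.138,84.650) → (34.442,104.290) → (58.159,94.853) (closed)

[2] `<path>` regular polygon, #ff0000→engrave S174 F4082: (55.529,34.516) → (38.904,34.020) → (33.295,49.678) → (46.453,59.851) → (60.194,50.481) → (55.529,34.516) (closed)

[3] `<rect>` rectangle, #ff0000→engrave S174 F4082: (12.610,100.738) → (42.622,100.738) → (42.622,89.328) → (12.610,89.328) → (12.610,100.738) (closed)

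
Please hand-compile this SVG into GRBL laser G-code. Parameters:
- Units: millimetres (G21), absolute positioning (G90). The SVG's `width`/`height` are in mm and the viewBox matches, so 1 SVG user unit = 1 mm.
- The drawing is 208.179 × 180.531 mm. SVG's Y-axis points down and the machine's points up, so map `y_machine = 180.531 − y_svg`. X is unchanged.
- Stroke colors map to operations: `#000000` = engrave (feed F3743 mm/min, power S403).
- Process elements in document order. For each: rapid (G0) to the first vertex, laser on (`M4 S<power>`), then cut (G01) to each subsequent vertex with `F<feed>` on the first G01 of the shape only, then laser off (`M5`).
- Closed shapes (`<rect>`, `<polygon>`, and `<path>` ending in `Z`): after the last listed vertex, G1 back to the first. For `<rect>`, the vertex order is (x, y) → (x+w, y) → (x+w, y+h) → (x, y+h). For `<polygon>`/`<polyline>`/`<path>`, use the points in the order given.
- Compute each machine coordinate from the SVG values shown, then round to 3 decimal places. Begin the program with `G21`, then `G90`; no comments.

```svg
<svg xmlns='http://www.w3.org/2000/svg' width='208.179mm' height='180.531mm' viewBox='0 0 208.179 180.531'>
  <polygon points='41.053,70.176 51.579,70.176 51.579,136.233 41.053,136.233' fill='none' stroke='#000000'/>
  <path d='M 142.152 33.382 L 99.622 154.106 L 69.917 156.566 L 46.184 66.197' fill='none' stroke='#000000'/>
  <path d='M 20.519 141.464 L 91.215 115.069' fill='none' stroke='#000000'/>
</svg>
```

viewBox `0 0 208.179 180.531` with mm width/height → 1 unit = 1 mm. Flip: y_m = 180.531 − y_svg.

**Shape 1** — `<polygon>` rectangle, stroke `#000000` → engrave (S403, F3743). Machine vertices: (41.053,110.355) → (51.579,110.355) → (51.579,44.298) → (41.053,44.298) → (41.053,110.355). Closed: final G1 returns to the first vertex.

**Shape 2** — `<path>` open polyline, stroke `#000000` → engrave (S403, F3743). Machine vertices: (142.152,147.149) → (99.622,26.425) → (69.917,23.965) → (46.184,114.334). Open path.

**Shape 3** — `<path>` line segment, stroke `#000000` → engrave (S403, F3743). Machine vertices: (20.519,39.067) → (91.215,65.462). Open path.

G21
G90
G0 X41.053 Y110.355
M4 S403
G01 X51.579 Y110.355 F3743
G01 X51.579 Y44.298
G01 X41.053 Y44.298
G01 X41.053 Y110.355
M5
G0 X142.152 Y147.149
M4 S403
G01 X99.622 Y26.425 F3743
G01 X69.917 Y23.965
G01 X46.184 Y114.334
M5
G0 X20.519 Y39.067
M4 S403
G01 X91.215 Y65.462 F3743
M5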